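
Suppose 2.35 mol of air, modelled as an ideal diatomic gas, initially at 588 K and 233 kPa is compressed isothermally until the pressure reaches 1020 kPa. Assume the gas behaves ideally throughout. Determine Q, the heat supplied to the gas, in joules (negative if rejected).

-17000 J

V₁ = nRT₁/P₁ = 2.35×8.314×588/233 = 49.3 L.
Isothermal: T stays 588 K; PV = const ⇒ V₂ = 11.3 L, P₂ = 1020 kPa.
ΔU = 0 (ideal gas, T constant).
W = nRT ln(V₂/V₁) = 2.35×8.314×588×ln(0.228) = -17000 J.
Q = ΔU + W = -17000 J.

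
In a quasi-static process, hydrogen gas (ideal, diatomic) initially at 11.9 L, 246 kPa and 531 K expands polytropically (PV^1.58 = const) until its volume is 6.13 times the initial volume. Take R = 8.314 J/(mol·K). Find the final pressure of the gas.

Polytropic n=1.58: T₂ = T₁(V₁/V₂)^(n−1) = 531×(0.163)^0.58 = 186 K; P₂ = P₁(V₁/V₂)^n = 14.0 kPa.

14.0 kPa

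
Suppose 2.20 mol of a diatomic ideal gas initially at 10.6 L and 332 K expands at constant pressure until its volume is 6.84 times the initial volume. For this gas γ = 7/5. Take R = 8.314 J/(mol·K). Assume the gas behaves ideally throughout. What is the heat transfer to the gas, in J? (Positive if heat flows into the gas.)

P₁ = nRT₁/V₁ = 2.20×8.314×332/10.6 = 573 kPa.
Isobaric: P stays 573 kPa; V/T = const ⇒ T₂ = 2270 K, V₂ = 72.5 L.
W = PΔV = 573×(72.5−10.6) kPa·L = 35500 J.
ΔU = nCvΔT = 2.20×20.8×(2270−332) = 88700 J.
Q = ΔU + W = nCpΔT = 124000 J.

124000 J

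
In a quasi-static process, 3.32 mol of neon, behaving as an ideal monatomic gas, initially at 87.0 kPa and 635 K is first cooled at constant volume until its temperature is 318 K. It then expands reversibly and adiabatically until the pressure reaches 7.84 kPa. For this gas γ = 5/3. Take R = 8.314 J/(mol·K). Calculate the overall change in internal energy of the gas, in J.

-19700 J

V₁ = nRT₁/P₁ = 3.32×8.314×635/87.0 = 201 L.
Step 1 — Isochoric: V stays 201 L; P/T = const ⇒ T₂ = 318 K, P₂ = 43.6 kPa.
W = 0 (no volume change).
ΔU = nCvΔT = 3.32×12.5×(318−635) = -13100 J.
Q = ΔU = -13100 J.
State after step 1: P = 43.6 kPa, V = 201 L, T = 318 K.
Step 2 — Adiabatic: T₂/T₁ = (P₂/P₁)^((γ−1)/γ) ⇒ T₂ = 318×(0.180)^0.400 = 160 K; V₂ = 564 L.
ΔU = nCvΔT = 3.32×12.5×(160−318) = -6540 J.
Q = 0 for an adiabatic process, so W = −ΔU = 6540 J.
Net over both steps: W = 6540 J, Q = -13100 J, ΔU = -19700 J.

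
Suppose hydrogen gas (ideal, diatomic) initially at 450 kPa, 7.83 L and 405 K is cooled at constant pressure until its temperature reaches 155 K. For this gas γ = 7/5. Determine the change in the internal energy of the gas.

-5440 J

n = P₁V₁/(RT₁) = 450×7.83/(8.314×405) = 1.05 mol.
Isobaric: P stays 450 kPa; V/T = const ⇒ T₂ = 155 K, V₂ = 3.00 L.
For an ideal gas ΔU = nCvΔT with Cv = (5/2)R = 20.8 J/(mol·K).
ΔU = 1.05×20.8×(155−405) = -5440 J.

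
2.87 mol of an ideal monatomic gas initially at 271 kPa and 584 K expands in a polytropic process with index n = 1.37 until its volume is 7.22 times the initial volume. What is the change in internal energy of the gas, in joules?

V₁ = nRT₁/P₁ = 2.87×8.314×584/271 = 51.4 L.
Polytropic n=1.37: T₂ = T₁(V₁/V₂)^(n−1) = 584×(0.139)^0.37 = 281 K; P₂ = P₁(V₁/V₂)^n = 18.1 kPa.
For an ideal gas ΔU = nCvΔT with Cv = (3/2)R = 12.5 J/(mol·K).
ΔU = 2.87×12.5×(281−584) = -10800 J.

-10800 J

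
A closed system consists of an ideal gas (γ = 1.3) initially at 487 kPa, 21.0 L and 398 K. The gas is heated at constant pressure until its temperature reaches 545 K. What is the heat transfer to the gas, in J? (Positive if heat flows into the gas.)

16400 J

n = P₁V₁/(RT₁) = 487×21.0/(8.314×398) = 3.09 mol.
Isobaric: P stays 487 kPa; V/T = const ⇒ T₂ = 545 K, V₂ = 28.8 L.
W = PΔV = 487×(28.8−21.0) kPa·L = 3780 J.
ΔU = nCvΔT = 3.09×27.7×(545−398) = 12600 J.
Q = ΔU + W = nCpΔT = 16400 J.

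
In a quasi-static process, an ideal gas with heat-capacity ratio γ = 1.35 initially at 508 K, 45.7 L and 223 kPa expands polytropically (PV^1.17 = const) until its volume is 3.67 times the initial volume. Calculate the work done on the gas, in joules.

-11900 J

n = P₁V₁/(RT₁) = 223×45.7/(8.314×508) = 2.41 mol.
Polytropic n=1.17: T₂ = T₁(V₁/V₂)^(n−1) = 508×(0.272)^0.17 = 407 K; P₂ = P₁(V₁/V₂)^n = 48.7 kPa.
W = (P₁V₁−P₂V₂)/(n−1) = (223×45.7−48.7×168)/0.17 = 11900 J.
Work done on the gas = −W_by = -11900 J.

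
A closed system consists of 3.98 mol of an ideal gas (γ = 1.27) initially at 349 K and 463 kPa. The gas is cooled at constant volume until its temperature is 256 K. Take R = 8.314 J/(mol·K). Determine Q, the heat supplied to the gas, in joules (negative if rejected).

V₁ = nRT₁/P₁ = 3.98×8.314×349/463 = 24.9 L.
Isochoric: V stays 24.9 L; P/T = const ⇒ T₂ = 256 K, P₂ = 340 kPa.
W = 0 (no volume change).
ΔU = nCvΔT = 3.98×30.8×(256−349) = -11400 J.
Q = ΔU = -11400 J.

-11400 J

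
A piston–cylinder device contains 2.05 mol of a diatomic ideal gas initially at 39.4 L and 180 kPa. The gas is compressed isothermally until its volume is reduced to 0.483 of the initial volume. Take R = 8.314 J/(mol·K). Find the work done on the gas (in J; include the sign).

T₁ = P₁V₁/(nR) = 180×39.4/(2.05×8.314) = 416 K.
Isothermal: T stays 416 K; PV = const ⇒ V₂ = 19.0 L, P₂ = 373 kPa.
W = nRT ln(V₂/V₁) = 2.05×8.314×416×ln(0.483) = -5160 J.
Work done on the gas = −W_by = 5160 J.

5160 J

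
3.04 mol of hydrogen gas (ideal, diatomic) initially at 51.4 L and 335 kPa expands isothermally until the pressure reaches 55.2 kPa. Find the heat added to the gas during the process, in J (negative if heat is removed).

T₁ = P₁V₁/(nR) = 335×51.4/(3.04×8.314) = 681 K.
Isothermal: T stays 681 K; PV = const ⇒ V₂ = 312 L, P₂ = 55.2 kPa.
ΔU = 0 (ideal gas, T constant).
W = nRT ln(V₂/V₁) = 3.04×8.314×681×ln(6.07) = 31000 J.
Q = ΔU + W = 31000 J.

31000 J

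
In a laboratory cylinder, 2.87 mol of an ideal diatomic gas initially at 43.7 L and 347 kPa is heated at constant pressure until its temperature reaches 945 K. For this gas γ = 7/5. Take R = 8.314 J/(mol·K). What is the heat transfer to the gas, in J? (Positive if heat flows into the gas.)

T₁ = P₁V₁/(nR) = 347×43.7/(2.87×8.314) = 636 K.
Isobaric: P stays 347 kPa; V/T = const ⇒ T₂ = 945 K, V₂ = 65.0 L.
W = PΔV = 347×(65.0−43.7) kPa·L = 7380 J.
ΔU = nCvΔT = 2.87×20.8×(945−636) = 18500 J.
Q = ΔU + W = nCpΔT = 25800 J.

25800 J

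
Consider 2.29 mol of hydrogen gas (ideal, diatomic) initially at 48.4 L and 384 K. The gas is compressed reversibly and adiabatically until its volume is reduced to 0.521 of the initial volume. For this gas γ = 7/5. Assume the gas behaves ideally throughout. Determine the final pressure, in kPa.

376 kPa

P₁ = nRT₁/V₁ = 2.29×8.314×384/48.4 = 151 kPa.
Adiabatic: TV^(γ−1) = const ⇒ T₂ = 384×(1.92)^0.400 = 498 K; PV^γ = const ⇒ P₂ = 376 kPa.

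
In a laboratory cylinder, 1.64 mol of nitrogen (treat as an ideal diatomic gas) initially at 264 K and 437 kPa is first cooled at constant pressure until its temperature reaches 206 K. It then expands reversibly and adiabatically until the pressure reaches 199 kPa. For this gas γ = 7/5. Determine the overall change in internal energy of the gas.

-3390 J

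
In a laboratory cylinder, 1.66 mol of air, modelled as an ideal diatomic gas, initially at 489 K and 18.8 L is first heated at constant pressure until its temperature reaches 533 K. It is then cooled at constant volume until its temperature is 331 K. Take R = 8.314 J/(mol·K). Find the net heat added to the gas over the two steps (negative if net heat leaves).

P₁ = nRT₁/V₁ = 1.66×8.314×489/18.8 = 359 kPa.
Step 1 — Isobaric: P stays 359 kPa; V/T = const ⇒ T₂ = 533 K, V₂ = 20.5 L.
W = PΔV = 359×(20.5−18.8) kPa·L = 607 J.
ΔU = nCvΔT = 1.66×20.8×(533−489) = 1520 J.
Q = ΔU + W = nCpΔT = 2130 J.
State after step 1: P = 359 kPa, V = 20.5 L, T = 533 K.
Step 2 — Isochoric: V stays 20.5 L; P/T = const ⇒ T₂ = 331 K, P₂ = 223 kPa.
W = 0 (no volume change).
ΔU = nCvΔT = 1.66×20.8×(331−533) = -6970 J.
Q = ΔU = -6970 J.
Net over both steps: W = 607 J, Q = -4840 J, ΔU = -5450 J.

-4840 J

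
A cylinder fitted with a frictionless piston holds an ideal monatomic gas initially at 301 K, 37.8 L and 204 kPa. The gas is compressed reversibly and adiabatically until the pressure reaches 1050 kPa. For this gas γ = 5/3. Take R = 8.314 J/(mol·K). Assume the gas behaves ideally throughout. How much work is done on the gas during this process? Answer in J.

n = P₁V₁/(RT₁) = 204×37.8/(8.314×301) = 3.08 mol.
Adiabatic: T₂/T₁ = (P₂/P₁)^((γ−1)/γ) ⇒ T₂ = 301×(5.15)^0.400 = 580 K; V₂ = 14.1 L.
ΔU = nCvΔT = 3.08×12.5×(580−301) = 10700 J.
Q = 0 for an adiabatic process, so W = −ΔU = -10700 J.
Work done on the gas = −W_by = 10700 J.

10700 J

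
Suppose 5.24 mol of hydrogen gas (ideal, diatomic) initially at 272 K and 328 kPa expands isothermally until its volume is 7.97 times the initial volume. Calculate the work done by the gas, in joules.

24600 J

V₁ = nRT₁/P₁ = 5.24×8.314×272/328 = 36.1 L.
Isothermal: T stays 272 K; PV = const ⇒ V₂ = 288 L, P₂ = 41.2 kPa.
W = nRT ln(V₂/V₁) = 5.24×8.314×272×ln(7.97) = 24600 J.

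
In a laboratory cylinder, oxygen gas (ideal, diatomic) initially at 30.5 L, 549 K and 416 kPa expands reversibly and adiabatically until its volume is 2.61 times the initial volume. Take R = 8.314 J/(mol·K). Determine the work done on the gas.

n = P₁V₁/(RT₁) = 416×30.5/(8.314×549) = 2.78 mol.
Adiabatic: TV^(γ−1) = const ⇒ T₂ = 549×(0.383)^0.400 = 374 K; PV^γ = const ⇒ P₂ = 109 kPa.
ΔU = nCvΔT = 2.78×20.8×(374−549) = -10100 J.
Q = 0 for an adiabatic process, so W = −ΔU = 10100 J.
Work done on the gas = −W_by = -10100 J.

-10100 J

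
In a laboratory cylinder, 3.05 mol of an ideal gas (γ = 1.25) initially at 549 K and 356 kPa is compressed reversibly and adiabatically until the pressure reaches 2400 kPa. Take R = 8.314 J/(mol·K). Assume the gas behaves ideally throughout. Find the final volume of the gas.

8.50 L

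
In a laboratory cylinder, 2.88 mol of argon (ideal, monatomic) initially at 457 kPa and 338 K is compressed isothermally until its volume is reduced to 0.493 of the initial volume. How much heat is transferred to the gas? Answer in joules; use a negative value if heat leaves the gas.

V₁ = nRT₁/P₁ = 2.88×8.314×338/457 = 17.7 L.
Isothermal: T stays 338 K; PV = const ⇒ V₂ = 8.73 L, P₂ = 927 kPa.
ΔU = 0 (ideal gas, T constant).
W = nRT ln(V₂/V₁) = 2.88×8.314×338×ln(0.493) = -5720 J.
Q = ΔU + W = -5720 J.

-5720 J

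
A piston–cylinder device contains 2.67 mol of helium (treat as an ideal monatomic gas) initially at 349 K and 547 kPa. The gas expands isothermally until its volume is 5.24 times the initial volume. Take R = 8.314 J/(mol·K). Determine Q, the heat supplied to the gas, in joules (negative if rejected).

12800 J

V₁ = nRT₁/P₁ = 2.67×8.314×349/547 = 14.2 L.
Isothermal: T stays 349 K; PV = const ⇒ V₂ = 74.2 L, P₂ = 104 kPa.
ΔU = 0 (ideal gas, T constant).
W = nRT ln(V₂/V₁) = 2.67×8.314×349×ln(5.24) = 12800 J.
Q = ΔU + W = 12800 J.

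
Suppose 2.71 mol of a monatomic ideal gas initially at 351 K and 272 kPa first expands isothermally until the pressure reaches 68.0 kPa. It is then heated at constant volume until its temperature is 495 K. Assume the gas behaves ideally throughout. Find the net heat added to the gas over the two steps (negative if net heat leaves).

15800 J

V₁ = nRT₁/P₁ = 2.71×8.314×351/272 = 29.1 L.
Step 1 — Isothermal: T stays 351 K; PV = const ⇒ V₂ = 116 L, P₂ = 68.0 kPa.
ΔU = 0 (ideal gas, T constant).
W = nRT ln(V₂/V₁) = 2.71×8.314×351×ln(4.00) = 11000 J.
Q = ΔU + W = 11000 J.
State after step 1: P = 68.0 kPa, V = 116 L, T = 351 K.
Step 2 — Isochoric: V stays 116 L; P/T = const ⇒ T₂ = 495 K, P₂ = 95.9 kPa.
W = 0 (no volume change).
ΔU = nCvΔT = 2.71×12.5×(495−351) = 4870 J.
Q = ΔU = 4870 J.
Net over both steps: W = 11000 J, Q = 15800 J, ΔU = 4870 J.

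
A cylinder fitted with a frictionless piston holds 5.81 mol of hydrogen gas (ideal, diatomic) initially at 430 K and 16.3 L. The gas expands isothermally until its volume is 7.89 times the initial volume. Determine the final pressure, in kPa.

162 kPa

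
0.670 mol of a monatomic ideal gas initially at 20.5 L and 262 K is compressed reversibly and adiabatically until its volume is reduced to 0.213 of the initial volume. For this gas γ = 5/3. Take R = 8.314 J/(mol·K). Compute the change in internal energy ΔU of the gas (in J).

P₁ = nRT₁/V₁ = 0.670×8.314×262/20.5 = 71.2 kPa.
Adiabatic: TV^(γ−1) = const ⇒ T₂ = 262×(4.69)^0.667 = 735 K; PV^γ = const ⇒ P₂ = 937 kPa.
For an ideal gas ΔU = nCvΔT with Cv = (3/2)R = 12.5 J/(mol·K).
ΔU = 0.670×12.5×(735−262) = 3950 J.

3950 J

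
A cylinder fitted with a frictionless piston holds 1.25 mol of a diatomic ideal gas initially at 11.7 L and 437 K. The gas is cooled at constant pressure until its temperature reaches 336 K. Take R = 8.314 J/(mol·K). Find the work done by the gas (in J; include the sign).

P₁ = nRT₁/V₁ = 1.25×8.314×437/11.7 = 388 kPa.
Isobaric: P stays 388 kPa; V/T = const ⇒ T₂ = 336 K, V₂ = 9.00 L.
W = PΔV = 388×(9.00−11.7) kPa·L = -1050 J.

-1050 J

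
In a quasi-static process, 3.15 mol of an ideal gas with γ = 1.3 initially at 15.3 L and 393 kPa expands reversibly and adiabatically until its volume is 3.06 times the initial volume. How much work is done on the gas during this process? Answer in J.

T₁ = P₁V₁/(nR) = 393×15.3/(3.15×8.314) = 230 K.
Adiabatic: TV^(γ−1) = const ⇒ T₂ = 230×(0.327)^0.300 = 164 K; PV^γ = const ⇒ P₂ = 91.8 kPa.
ΔU = nCvΔT = 3.15×27.7×(164−230) = -5710 J.
Q = 0 for an adiabatic process, so W = −ΔU = 5710 J.
Work done on the gas = −W_by = -5710 J.

-5710 J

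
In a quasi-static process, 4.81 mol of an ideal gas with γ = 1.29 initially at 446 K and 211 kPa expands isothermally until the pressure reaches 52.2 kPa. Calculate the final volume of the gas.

V₁ = nRT₁/P₁ = 4.81×8.314×446/211 = 84.5 L.
Isothermal: T stays 446 K; PV = const ⇒ V₂ = 342 L, P₂ = 52.2 kPa.

342 L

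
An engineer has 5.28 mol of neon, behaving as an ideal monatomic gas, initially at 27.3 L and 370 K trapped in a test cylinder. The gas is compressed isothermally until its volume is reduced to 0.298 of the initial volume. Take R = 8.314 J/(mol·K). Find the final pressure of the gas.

2000 kPa

P₁ = nRT₁/V₁ = 5.28×8.314×370/27.3 = 595 kPa.
Isothermal: T stays 370 K; PV = const ⇒ V₂ = 8.14 L, P₂ = 2000 kPa.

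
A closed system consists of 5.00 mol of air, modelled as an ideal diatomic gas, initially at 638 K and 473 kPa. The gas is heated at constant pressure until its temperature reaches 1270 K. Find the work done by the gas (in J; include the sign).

26300 J

V₁ = nRT₁/P₁ = 5.00×8.314×638/473 = 56.1 L.
Isobaric: P stays 473 kPa; V/T = const ⇒ T₂ = 1270 K, V₂ = 112 L.
W = PΔV = 473×(112−56.1) kPa·L = 26300 J.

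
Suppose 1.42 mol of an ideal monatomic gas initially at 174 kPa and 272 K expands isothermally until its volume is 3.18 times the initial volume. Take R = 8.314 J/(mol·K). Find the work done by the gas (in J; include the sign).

3710 J

V₁ = nRT₁/P₁ = 1.42×8.314×272/174 = 18.5 L.
Isothermal: T stays 272 K; PV = const ⇒ V₂ = 58.7 L, P₂ = 54.7 kPa.
W = nRT ln(V₂/V₁) = 1.42×8.314×272×ln(3.18) = 3710 J.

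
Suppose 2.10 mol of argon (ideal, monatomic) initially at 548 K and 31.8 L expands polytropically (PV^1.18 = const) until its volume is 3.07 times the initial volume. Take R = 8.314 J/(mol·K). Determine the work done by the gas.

P₁ = nRT₁/V₁ = 2.10×8.314×548/31.8 = 301 kPa.
Polytropic n=1.18: T₂ = T₁(V₁/V₂)^(n−1) = 548×(0.326)^0.18 = 448 K; P₂ = P₁(V₁/V₂)^n = 80.1 kPa.
W = (P₁V₁−P₂V₂)/(n−1) = (301×31.8−80.1×97.6)/0.18 = 9720 J.

9720 J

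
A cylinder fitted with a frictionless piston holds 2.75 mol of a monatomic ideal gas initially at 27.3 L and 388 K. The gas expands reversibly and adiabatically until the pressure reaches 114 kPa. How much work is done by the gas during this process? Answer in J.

4550 J

P₁ = nRT₁/V₁ = 2.75×8.314×388/27.3 = 325 kPa.
Adiabatic: T₂/T₁ = (P₂/P₁)^((γ−1)/γ) ⇒ T₂ = 388×(0.351)^0.400 = 255 K; V₂ = 51.2 L.
ΔU = nCvΔT = 2.75×12.5×(255−388) = -4550 J.
Q = 0 for an adiabatic process, so W = −ΔU = 4550 J.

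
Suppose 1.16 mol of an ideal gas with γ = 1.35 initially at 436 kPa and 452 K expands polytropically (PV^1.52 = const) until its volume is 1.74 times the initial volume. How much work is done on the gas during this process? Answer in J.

-2100 J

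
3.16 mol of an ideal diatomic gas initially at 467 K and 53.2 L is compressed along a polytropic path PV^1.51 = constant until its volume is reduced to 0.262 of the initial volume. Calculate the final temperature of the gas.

P₁ = nRT₁/V₁ = 3.16×8.314×467/53.2 = 231 kPa.
Polytropic n=1.51: T₂ = T₁(V₁/V₂)^(n−1) = 467×(3.82)^0.51 = 925 K; P₂ = P₁(V₁/V₂)^n = 1740 kPa.

925 K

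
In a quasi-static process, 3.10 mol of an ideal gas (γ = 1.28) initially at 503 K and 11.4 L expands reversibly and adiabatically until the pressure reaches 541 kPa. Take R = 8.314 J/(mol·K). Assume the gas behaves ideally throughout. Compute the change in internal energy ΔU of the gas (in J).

-6940 J

P₁ = nRT₁/V₁ = 3.10×8.314×503/11.4 = 1140 kPa.
Adiabatic: T₂/T₁ = (P₂/P₁)^((γ−1)/γ) ⇒ T₂ = 503×(0.476)^0.219 = 428 K; V₂ = 20.4 L.
For an ideal gas ΔU = nCvΔT with Cv = R/(γ−1) = 29.7 J/(mol·K).
ΔU = 3.10×29.7×(428−503) = -6940 J.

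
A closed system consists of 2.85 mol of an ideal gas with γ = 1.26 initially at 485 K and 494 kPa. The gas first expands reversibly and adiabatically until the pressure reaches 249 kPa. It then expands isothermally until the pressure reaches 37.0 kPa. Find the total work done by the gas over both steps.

V₁ = nRT₁/P₁ = 2.85×8.314×485/494 = 23.3 L.
Step 1 — Adiabatic: T₂/T₁ = (P₂/P₁)^((γ−1)/γ) ⇒ T₂ = 485×(0.504)^0.206 = 421 K; V₂ = 40.1 L.
ΔU = nCvΔT = 2.85×32.0×(421−485) = -5830 J.
Q = 0 for an adiabatic process, so W = −ΔU = 5830 J.
State after step 1: P = 249 kPa, V = 40.1 L, T = 421 K.
Step 2 — Isothermal: T stays 421 K; PV = const ⇒ V₂ = 270 L, P₂ = 37.0 kPa.
ΔU = 0 (ideal gas, T constant).
W = nRT ln(V₂/V₁) = 2.85×8.314×421×ln(6.73) = 19000 J.
Q = ΔU + W = 19000 J.
Net over both steps: W = 24800 J, Q = 19000 J, ΔU = -5830 J.

24800 J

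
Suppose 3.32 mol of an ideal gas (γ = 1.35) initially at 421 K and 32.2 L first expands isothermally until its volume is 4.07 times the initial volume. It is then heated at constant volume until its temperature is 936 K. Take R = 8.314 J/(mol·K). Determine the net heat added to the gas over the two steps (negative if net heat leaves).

P₁ = nRT₁/V₁ = 3.32×8.314×421/32.2 = 361 kPa.
Step 1 — Isothermal: T stays 421 K; PV = const ⇒ V₂ = 131 L, P₂ = 88.7 kPa.
ΔU = 0 (ideal gas, T constant).
W = nRT ln(V₂/V₁) = 3.32×8.314×421×ln(4.07) = 16300 J.
Q = ΔU + W = 16300 J.
State after step 1: P = 88.7 kPa, V = 131 L, T = 421 K.
Step 2 — Isochoric: V stays 131 L; P/T = const ⇒ T₂ = 936 K, P₂ = 197 kPa.
W = 0 (no volume change).
ΔU = nCvΔT = 3.32×23.8×(936−421) = 40600 J.
Q = ΔU = 40600 J.
Net over both steps: W = 16300 J, Q = 56900 J, ΔU = 40600 J.

56900 J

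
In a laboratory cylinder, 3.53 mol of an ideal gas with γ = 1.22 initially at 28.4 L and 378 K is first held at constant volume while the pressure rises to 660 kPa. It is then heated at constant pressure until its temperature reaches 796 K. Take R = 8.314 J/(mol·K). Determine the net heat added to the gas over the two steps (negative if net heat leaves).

60400 J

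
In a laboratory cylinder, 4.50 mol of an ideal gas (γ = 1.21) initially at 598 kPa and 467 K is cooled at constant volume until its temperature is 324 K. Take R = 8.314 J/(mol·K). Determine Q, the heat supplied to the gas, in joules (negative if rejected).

V₁ = nRT₁/P₁ = 4.50×8.314×467/598 = 29.2 L.
Isochoric: V stays 29.2 L; P/T = const ⇒ T₂ = 324 K, P₂ = 415 kPa.
W = 0 (no volume change).
ΔU = nCvΔT = 4.50×39.6×(324−467) = -25500 J.
Q = ΔU = -25500 J.

-25500 J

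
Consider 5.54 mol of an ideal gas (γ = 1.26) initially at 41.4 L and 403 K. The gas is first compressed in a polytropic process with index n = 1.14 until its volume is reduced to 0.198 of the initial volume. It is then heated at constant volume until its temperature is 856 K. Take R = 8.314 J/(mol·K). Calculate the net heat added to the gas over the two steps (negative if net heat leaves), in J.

46500 J

P₁ = nRT₁/V₁ = 5.54×8.314×403/41.4 = 448 kPa.
Step 1 — Polytropic n=1.14: T₂ = T₁(V₁/V₂)^(n−1) = 403×(5.05)^0.14 = 506 K; P₂ = P₁(V₁/V₂)^n = 2840 kPa.
W = (P₁V₁−P₂V₂)/(n−1) = (448×41.4−2840×8.20)/0.14 = -33700 J.
ΔU = nCvΔT = 5.54×32.0×(506−403) = 18200 J.
Q = ΔU + W = -15600 J.
State after step 1: P = 2840 kPa, V = 8.20 L, T = 506 K.
Step 2 — Isochoric: V stays 8.20 L; P/T = const ⇒ T₂ = 856 K, P₂ = 4810 kPa.
W = 0 (no volume change).
ΔU = nCvΔT = 5.54×32.0×(856−506) = 62100 J.
Q = ΔU = 62100 J.
Net over both steps: W = -33700 J, Q = 46500 J, ΔU = 80200 J.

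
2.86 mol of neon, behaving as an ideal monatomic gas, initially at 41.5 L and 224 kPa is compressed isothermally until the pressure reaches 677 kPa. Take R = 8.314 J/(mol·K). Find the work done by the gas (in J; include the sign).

T₁ = P₁V₁/(nR) = 224×41.5/(2.86×8.314) = 391 K.
Isothermal: T stays 391 K; PV = const ⇒ V₂ = 13.7 L, P₂ = 677 kPa.
W = nRT ln(V₂/V₁) = 2.86×8.314×391×ln(0.331) = -10300 J.

-10300 J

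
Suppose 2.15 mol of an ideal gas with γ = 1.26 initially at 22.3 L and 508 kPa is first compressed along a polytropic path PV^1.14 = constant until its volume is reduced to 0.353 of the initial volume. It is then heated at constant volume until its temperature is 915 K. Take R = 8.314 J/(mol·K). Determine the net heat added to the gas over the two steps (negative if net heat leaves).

6640 J

T₁ = P₁V₁/(nR) = 508×22.3/(2.15×8.314) = 634 K.
Step 1 — Polytropic n=1.14: T₂ = T₁(V₁/V₂)^(n−1) = 634×(2.83)^0.14 = 733 K; P₂ = P₁(V₁/V₂)^n = 1660 kPa.
W = (P₁V₁−P₂V₂)/(n−1) = (508×22.3−1660×7.87)/0.14 = -12700 J.
ΔU = nCvΔT = 2.15×32.0×(733−634) = 6840 J.
Q = ΔU + W = -5860 J.
State after step 1: P = 1660 kPa, V = 7.87 L, T = 733 K.
Step 2 — Isochoric: V stays 7.87 L; P/T = const ⇒ T₂ = 915 K, P₂ = 2080 kPa.
W = 0 (no volume change).
ΔU = nCvΔT = 2.15×32.0×(915−733) = 12500 J.
Q = ΔU = 12500 J.
Net over both steps: W = -12700 J, Q = 6640 J, ΔU = 19300 J.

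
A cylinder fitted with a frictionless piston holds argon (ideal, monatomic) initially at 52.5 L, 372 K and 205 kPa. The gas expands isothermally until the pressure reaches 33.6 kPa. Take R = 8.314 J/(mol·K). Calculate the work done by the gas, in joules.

n = P₁V₁/(RT₁) = 205×52.5/(8.314×372) = 3.48 mol.
Isothermal: T stays 372 K; PV = const ⇒ V₂ = 320 L, P₂ = 33.6 kPa.
W = nRT ln(V₂/V₁) = 3.48×8.314×372×ln(6.10) = 19500 J.

19500 J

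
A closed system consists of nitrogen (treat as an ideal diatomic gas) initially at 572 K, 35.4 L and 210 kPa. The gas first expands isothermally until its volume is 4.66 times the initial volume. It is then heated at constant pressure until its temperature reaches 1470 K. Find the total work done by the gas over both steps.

23100 J

n = P₁V₁/(RT₁) = 210×35.4/(8.314×572) = 1.56 mol.
Step 1 — Isothermal: T stays 572 K; PV = const ⇒ V₂ = 165 L, P₂ = 45.1 kPa.
ΔU = 0 (ideal gas, T constant).
W = nRT ln(V₂/V₁) = 1.56×8.314×572×ln(4.66) = 11400 J.
Q = ΔU + W = 11400 J.
State after step 1: P = 45.1 kPa, V = 165 L, T = 572 K.
Step 2 — Isobaric: P stays 45.1 kPa; V/T = const ⇒ T₂ = 1470 K, V₂ = 424 L.
W = PΔV = 45.1×(424−165) kPa·L = 11700 J.
ΔU = nCvΔT = 1.56×20.8×(1470−572) = 29200 J.
Q = ΔU + W = nCpΔT = 40800 J.
Net over both steps: W = 23100 J, Q = 52300 J, ΔU = 29200 J.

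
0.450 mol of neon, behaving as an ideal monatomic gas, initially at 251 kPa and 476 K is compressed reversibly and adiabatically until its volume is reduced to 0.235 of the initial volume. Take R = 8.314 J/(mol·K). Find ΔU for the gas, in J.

4340 J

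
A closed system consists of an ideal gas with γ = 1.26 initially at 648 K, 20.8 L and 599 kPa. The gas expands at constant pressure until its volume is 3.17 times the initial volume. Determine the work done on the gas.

n = P₁V₁/(RT₁) = 599×20.8/(8.314×648) = 2.31 mol.
Isobaric: P stays 599 kPa; V/T = const ⇒ T₂ = 2050 K, V₂ = 65.9 L.
W = PΔV = 599×(65.9−20.8) kPa·L = 27000 J.
Work done on the gas = −W_by = -27000 J.

-27000 J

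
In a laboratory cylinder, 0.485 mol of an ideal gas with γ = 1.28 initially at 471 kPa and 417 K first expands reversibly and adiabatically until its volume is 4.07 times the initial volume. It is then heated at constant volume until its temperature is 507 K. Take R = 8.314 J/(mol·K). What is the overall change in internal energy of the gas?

1300 J

V₁ = nRT₁/P₁ = 0.485×8.314×417/471 = 3.57 L.
Step 1 — Adiabatic: TV^(γ−1) = const ⇒ T₂ = 417×(0.246)^0.280 = 281 K; PV^γ = const ⇒ P₂ = 78.1 kPa.
ΔU = nCvΔT = 0.485×29.7×(281−417) = -1950 J.
Q = 0 for an adiabatic process, so W = −ΔU = 1950 J.
State after step 1: P = 78.1 kPa, V = 14.5 L, T = 281 K.
Step 2 — Isochoric: V stays 14.5 L; P/T = const ⇒ T₂ = 507 K, P₂ = 141 kPa.
W = 0 (no volume change).
ΔU = nCvΔT = 0.485×29.7×(507−281) = 3250 J.
Q = ΔU = 3250 J.
Net over both steps: W = 1950 J, Q = 3250 J, ΔU = 1300 J.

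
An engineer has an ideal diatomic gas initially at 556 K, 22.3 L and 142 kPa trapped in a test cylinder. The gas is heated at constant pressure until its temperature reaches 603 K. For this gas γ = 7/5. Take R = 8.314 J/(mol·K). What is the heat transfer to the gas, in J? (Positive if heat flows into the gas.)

937 J

n = P₁V₁/(RT₁) = 142×22.3/(8.314×556) = 0.685 mol.
Isobaric: P stays 142 kPa; V/T = const ⇒ T₂ = 603 K, V₂ = 24.2 L.
W = PΔV = 142×(24.2−22.3) kPa·L = 268 J.
ΔU = nCvΔT = 0.685×20.8×(603−556) = 669 J.
Q = ΔU + W = nCpΔT = 937 J.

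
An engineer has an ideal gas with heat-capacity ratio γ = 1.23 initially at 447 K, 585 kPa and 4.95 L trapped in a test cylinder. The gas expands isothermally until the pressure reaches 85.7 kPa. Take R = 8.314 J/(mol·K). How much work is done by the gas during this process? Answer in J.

5560 J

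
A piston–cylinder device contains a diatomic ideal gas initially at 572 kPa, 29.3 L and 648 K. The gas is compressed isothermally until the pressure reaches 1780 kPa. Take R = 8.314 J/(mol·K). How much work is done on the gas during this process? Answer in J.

19000 J

n = P₁V₁/(RT₁) = 572×29.3/(8.314×648) = 3.11 mol.
Isothermal: T stays 648 K; PV = const ⇒ V₂ = 9.42 L, P₂ = 1780 kPa.
W = nRT ln(V₂/V₁) = 3.11×8.314×648×ln(0.321) = -19000 J.
Work done on the gas = −W_by = 19000 J.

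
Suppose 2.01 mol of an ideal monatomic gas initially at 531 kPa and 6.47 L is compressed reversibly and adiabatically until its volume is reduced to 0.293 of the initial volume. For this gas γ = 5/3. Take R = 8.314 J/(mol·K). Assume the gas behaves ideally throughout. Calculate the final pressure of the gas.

T₁ = P₁V₁/(nR) = 531×6.47/(2.01×8.314) = 206 K.
Adiabatic: TV^(γ−1) = const ⇒ T₂ = 206×(3.41)^0.667 = 466 K; PV^γ = const ⇒ P₂ = 4110 kPa.

4110 kPa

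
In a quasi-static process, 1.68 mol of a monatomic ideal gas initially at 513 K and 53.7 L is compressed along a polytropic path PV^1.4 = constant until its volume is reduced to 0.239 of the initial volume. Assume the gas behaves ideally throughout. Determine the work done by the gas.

P₁ = nRT₁/V₁ = 1.68×8.314×513/53.7 = 133 kPa.
Polytropic n=1.4: T₂ = T₁(V₁/V₂)^(n−1) = 513×(4.18)^0.40 = 909 K; P₂ = P₁(V₁/V₂)^n = 990 kPa.
W = (P₁V₁−P₂V₂)/(n−1) = (133×53.7−990×12.8)/0.40 = -13800 J.

-13800 J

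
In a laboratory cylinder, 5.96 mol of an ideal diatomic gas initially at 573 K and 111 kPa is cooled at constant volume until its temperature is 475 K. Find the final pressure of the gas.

92.0 kPa

V₁ = nRT₁/P₁ = 5.96×8.314×573/111 = 256 L.
Isochoric: V stays 256 L; P/T = const ⇒ T₂ = 475 K, P₂ = 92.0 kPa.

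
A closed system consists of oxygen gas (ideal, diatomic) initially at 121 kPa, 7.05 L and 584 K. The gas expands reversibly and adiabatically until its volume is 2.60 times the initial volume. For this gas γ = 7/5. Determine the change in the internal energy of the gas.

-677 J

n = P₁V₁/(RT₁) = 121×7.05/(8.314×584) = 0.176 mol.
Adiabatic: TV^(γ−1) = const ⇒ T₂ = 584×(0.385)^0.400 = 398 K; PV^γ = const ⇒ P₂ = 31.8 kPa.
For an ideal gas ΔU = nCvΔT with Cv = (5/2)R = 20.8 J/(mol·K).
ΔU = 0.176×20.8×(398−584) = -677 J.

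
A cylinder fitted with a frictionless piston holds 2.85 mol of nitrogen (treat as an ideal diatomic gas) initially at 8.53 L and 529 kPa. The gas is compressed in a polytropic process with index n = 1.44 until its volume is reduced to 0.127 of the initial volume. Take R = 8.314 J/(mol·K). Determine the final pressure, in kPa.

10300 kPa

T₁ = P₁V₁/(nR) = 529×8.53/(2.85×8.314) = 190 K.
Polytropic n=1.44: T₂ = T₁(V₁/V₂)^(n−1) = 190×(7.87)^0.44 = 472 K; P₂ = P₁(V₁/V₂)^n = 10300 kPa.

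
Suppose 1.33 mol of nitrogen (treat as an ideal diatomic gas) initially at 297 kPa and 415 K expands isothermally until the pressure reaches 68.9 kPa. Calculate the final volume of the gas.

V₁ = nRT₁/P₁ = 1.33×8.314×415/297 = 15.5 L.
Isothermal: T stays 415 K; PV = const ⇒ V₂ = 66.6 L, P₂ = 68.9 kPa.

66.6 L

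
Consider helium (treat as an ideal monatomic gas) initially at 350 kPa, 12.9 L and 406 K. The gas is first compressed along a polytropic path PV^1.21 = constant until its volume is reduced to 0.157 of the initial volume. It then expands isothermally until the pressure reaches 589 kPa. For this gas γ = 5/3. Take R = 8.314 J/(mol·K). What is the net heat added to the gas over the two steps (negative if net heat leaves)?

4460 J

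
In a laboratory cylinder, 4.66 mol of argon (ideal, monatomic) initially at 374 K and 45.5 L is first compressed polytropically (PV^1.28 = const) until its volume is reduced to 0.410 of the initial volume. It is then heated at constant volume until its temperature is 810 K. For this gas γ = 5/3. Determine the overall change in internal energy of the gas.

25300 J

P₁ = nRT₁/V₁ = 4.66×8.314×374/45.5 = 318 kPa.
Step 1 — Polytropic n=1.28: T₂ = T₁(V₁/V₂)^(n−1) = 374×(2.44)^0.28 = 480 K; P₂ = P₁(V₁/V₂)^n = 997 kPa.
W = (P₁V₁−P₂V₂)/(n−1) = (318×45.5−997×18.7)/0.28 = -14700 J.
ΔU = nCvΔT = 4.66×12.5×(480−374) = 6160 J.
Q = ΔU + W = -8510 J.
State after step 1: P = 997 kPa, V = 18.7 L, T = 480 K.
Step 2 — Isochoric: V stays 18.7 L; P/T = const ⇒ T₂ = 810 K, P₂ = 1680 kPa.
W = 0 (no volume change).
ΔU = nCvΔT = 4.66×12.5×(810−480) = 19200 J.
Q = ΔU = 19200 J.
Net over both steps: W = -14700 J, Q = 10700 J, ΔU = 25300 J.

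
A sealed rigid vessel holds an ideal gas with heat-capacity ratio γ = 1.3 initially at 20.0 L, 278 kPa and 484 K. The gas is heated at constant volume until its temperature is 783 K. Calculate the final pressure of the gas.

Isochoric: V stays 20.0 L; P/T = const ⇒ T₂ = 783 K, P₂ = 450 kPa.

450 kPa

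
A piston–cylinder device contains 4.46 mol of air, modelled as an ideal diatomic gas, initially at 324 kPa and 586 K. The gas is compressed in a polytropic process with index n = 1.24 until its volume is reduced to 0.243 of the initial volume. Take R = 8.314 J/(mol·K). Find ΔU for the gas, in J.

22000 J

V₁ = nRT₁/P₁ = 4.46×8.314×586/324 = 67.1 L.
Polytropic n=1.24: T₂ = T₁(V₁/V₂)^(n−1) = 586×(4.12)^0.24 = 823 K; P₂ = P₁(V₁/V₂)^n = 1870 kPa.
For an ideal gas ΔU = nCvΔT with Cv = (5/2)R = 20.8 J/(mol·K).
ΔU = 4.46×20.8×(823−586) = 22000 J.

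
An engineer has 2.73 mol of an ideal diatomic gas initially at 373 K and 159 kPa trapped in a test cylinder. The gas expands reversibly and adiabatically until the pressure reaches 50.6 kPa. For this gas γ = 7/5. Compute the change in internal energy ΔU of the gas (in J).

-5910 J

V₁ = nRT₁/P₁ = 2.73×8.314×373/159 = 53.2 L.
Adiabatic: T₂/T₁ = (P₂/P₁)^((γ−1)/γ) ⇒ T₂ = 373×(0.318)^0.286 = 269 K; V₂ = 121 L.
For an ideal gas ΔU = nCvΔT with Cv = (5/2)R = 20.8 J/(mol·K).
ΔU = 2.73×20.8×(269−373) = -5910 J.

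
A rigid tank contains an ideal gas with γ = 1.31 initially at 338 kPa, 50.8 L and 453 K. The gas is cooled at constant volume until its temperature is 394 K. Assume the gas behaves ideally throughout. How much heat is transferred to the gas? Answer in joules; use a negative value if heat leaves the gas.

n = P₁V₁/(RT₁) = 338×50.8/(8.314×453) = 4.56 mol.
Isochoric: V stays 50.8 L; P/T = const ⇒ T₂ = 394 K, P₂ = 294 kPa.
W = 0 (no volume change).
ΔU = nCvΔT = 4.56×26.8×(394−453) = -7210 J.
Q = ΔU = -7210 J.

-7210 J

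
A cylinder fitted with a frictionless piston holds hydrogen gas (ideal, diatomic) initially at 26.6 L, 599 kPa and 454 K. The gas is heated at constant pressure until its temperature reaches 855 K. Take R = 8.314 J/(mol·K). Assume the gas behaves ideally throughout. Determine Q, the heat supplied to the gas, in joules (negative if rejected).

n = P₁V₁/(RT₁) = 599×26.6/(8.314×454) = 4.22 mol.
Isobaric: P stays 599 kPa; V/T = const ⇒ T₂ = 855 K, V₂ = 50.1 L.
W = PΔV = 599×(50.1−26.6) kPa·L = 14100 J.
ΔU = nCvΔT = 4.22×20.8×(855−454) = 35200 J.
Q = ΔU + W = nCpΔT = 49300 J.

49300 J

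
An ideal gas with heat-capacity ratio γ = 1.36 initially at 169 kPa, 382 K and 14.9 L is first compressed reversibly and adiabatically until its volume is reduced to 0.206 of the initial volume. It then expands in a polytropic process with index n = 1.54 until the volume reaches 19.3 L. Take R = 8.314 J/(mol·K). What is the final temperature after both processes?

n = P₁V₁/(RT₁) = 169×14.9/(8.314×382) = 0.793 mol.
Step 1 — Adiabatic: TV^(γ−1) = const ⇒ T₂ = 382×(4.85)^0.360 = 675 K; PV^γ = const ⇒ P₂ = 1450 kPa.
ΔU = nCvΔT = 0.793×23.1×(675−382) = 5360 J.
Q = 0 for an adiabatic process, so W = −ΔU = -5360 J.
State after step 1: P = 1450 kPa, V = 3.07 L, T = 675 K.
Step 2 — Polytropic n=1.54: T₂ = T₁(V₁/V₂)^(n−1) = 675×(0.159)^0.54 = 250 K; P₂ = P₁(V₁/V₂)^n = 85.4 kPa.
W = (P₁V₁−P₂V₂)/(n−1) = (1450×3.07−85.4×19.3)/0.54 = 5180 J.
ΔU = nCvΔT = 0.793×23.1×(250−675) = -7780 J.
Q = ΔU + W = -2590 J.
Net over both steps: W = -174 J, Q = -2590 J, ΔU = -2420 J.

250 K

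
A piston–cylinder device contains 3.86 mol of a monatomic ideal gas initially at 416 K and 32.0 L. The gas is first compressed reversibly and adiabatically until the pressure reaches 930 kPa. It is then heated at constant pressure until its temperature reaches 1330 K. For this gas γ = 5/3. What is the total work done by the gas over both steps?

16700 J

P₁ = nRT₁/V₁ = 3.86×8.314×416/32.0 = 417 kPa.
Step 1 — Adiabatic: T₂/T₁ = (P₂/P₁)^((γ−1)/γ) ⇒ T₂ = 416×(2.23)^0.400 = 573 K; V₂ = 19.8 L.
ΔU = nCvΔT = 3.86×12.5×(573−416) = 7570 J.
Q = 0 for an adiabatic process, so W = −ΔU = -7570 J.
State after step 1: P = 930 kPa, V = 19.8 L, T = 573 K.
Step 2 — Isobaric: P stays 930 kPa; V/T = const ⇒ T₂ = 1330 K, V₂ = 45.9 L.
W = PΔV = 930×(45.9−19.8) kPa·L = 24300 J.
ΔU = nCvΔT = 3.86×12.5×(1330−573) = 36400 J.
Q = ΔU + W = nCpΔT = 60700 J.
Net over both steps: W = 16700 J, Q = 60700 J, ΔU = 44000 J.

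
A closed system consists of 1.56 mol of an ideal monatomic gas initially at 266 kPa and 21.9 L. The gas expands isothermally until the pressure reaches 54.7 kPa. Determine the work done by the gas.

9210 J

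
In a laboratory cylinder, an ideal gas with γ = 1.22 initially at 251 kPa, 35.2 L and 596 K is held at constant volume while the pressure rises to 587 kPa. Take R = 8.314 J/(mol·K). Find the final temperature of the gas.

Isochoric: V stays 35.2 L; P/T = const ⇒ T₂ = 1390 K, P₂ = 587 kPa.

1390 K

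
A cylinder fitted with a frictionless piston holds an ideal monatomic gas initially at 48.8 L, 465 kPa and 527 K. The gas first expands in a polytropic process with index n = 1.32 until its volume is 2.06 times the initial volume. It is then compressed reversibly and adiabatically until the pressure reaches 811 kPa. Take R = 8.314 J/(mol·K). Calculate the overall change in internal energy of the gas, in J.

15400 J

n = P₁V₁/(RT₁) = 465×48.8/(8.314×527) = 5.18 mol.
Step 1 — Polytropic n=1.32: T₂ = T₁(V₁/V₂)^(n−1) = 527×(0.485)^0.32 = 418 K; P₂ = P₁(V₁/V₂)^n = 179 kPa.
W = (P₁V₁−P₂V₂)/(n−1) = (465×48.8−179×101)/0.32 = 14600 J.
ΔU = nCvΔT = 5.18×12.5×(418−527) = -7030 J.
Q = ΔU + W = 7610 J.
State after step 1: P = 179 kPa, V = 101 L, T = 418 K.
Step 2 — Adiabatic: T₂/T₁ = (P₂/P₁)^((γ−1)/γ) ⇒ T₂ = 418×(4.53)^0.400 = 765 K; V₂ = 40.6 L.
ΔU = nCvΔT = 5.18×12.5×(765−418) = 22400 J.
Q = 0 for an adiabatic process, so W = −ΔU = -22400 J.
Net over both steps: W = -7770 J, Q = 7610 J, ΔU = 15400 J.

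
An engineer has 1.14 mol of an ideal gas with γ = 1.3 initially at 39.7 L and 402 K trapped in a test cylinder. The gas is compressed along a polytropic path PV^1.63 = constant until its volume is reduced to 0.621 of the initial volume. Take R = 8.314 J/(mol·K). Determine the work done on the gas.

P₁ = nRT₁/V₁ = 1.14×8.314×402/39.7 = 96.0 kPa.
Polytropic n=1.63: T₂ = T₁(V₁/V₂)^(n−1) = 402×(1.61)^0.63 = 543 K; P₂ = P₁(V₁/V₂)^n = 209 kPa.
W = (P₁V₁−P₂V₂)/(n−1) = (96.0×39.7−209×24.7)/0.63 = -2120 J.
Work done on the gas = −W_by = 2120 J.

2120 J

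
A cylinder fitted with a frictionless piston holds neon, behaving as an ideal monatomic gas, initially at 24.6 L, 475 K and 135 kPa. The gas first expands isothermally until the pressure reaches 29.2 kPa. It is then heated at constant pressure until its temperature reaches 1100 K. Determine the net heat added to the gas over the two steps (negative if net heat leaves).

n = P₁V₁/(RT₁) = 135×24.6/(8.314×475) = 0.841 mol.
Step 1 — Isothermal: T stays 475 K; PV = const ⇒ V₂ = 114 L, P₂ = 29.2 kPa.
ΔU = 0 (ideal gas, T constant).
W = nRT ln(V₂/V₁) = 0.841×8.314×475×ln(4.62) = 5080 J.
Q = ΔU + W = 5080 J.
State after step 1: P = 29.2 kPa, V = 114 L, T = 475 K.
Step 2 — Isobaric: P stays 29.2 kPa; V/T = const ⇒ T₂ = 1100 K, V₂ = 263 L.
W = PΔV = 29.2×(263−114) kPa·L = 4370 J.
ΔU = nCvΔT = 0.841×12.5×(1100−475) = 6550 J.
Q = ΔU + W = nCpΔT = 10900 J.
Net over both steps: W = 9450 J, Q = 16000 J, ΔU = 6550 J.

16000 J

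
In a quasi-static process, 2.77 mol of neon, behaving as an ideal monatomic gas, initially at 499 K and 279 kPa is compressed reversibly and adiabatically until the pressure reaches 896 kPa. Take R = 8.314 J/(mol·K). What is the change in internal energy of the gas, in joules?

V₁ = nRT₁/P₁ = 2.77×8.314×499/279 = 41.2 L.
Adiabatic: T₂/T₁ = (P₂/P₁)^((γ−1)/γ) ⇒ T₂ = 499×(3.21)^0.400 = 796 K; V₂ = 20.5 L.
For an ideal gas ΔU = nCvΔT with Cv = (3/2)R = 12.5 J/(mol·K).
ΔU = 2.77×12.5×(796−499) = 10300 J.

10300 J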